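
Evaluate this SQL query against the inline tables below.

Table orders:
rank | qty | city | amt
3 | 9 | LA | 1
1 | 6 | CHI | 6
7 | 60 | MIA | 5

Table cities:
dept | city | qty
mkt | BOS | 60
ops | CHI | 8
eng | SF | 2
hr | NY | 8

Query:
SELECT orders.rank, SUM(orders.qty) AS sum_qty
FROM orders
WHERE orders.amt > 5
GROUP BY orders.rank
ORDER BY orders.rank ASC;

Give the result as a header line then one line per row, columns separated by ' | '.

== RESULT ==
orders.rank | sum_qty
1 | 6

Derivation:
After WHERE (1 rows):
orders.rank | orders.qty | orders.city | orders.amt
1 | 6 | CHI | 6
After GROUP BY (1 rows):
orders.rank | sum_qty
1 | 6
After ORDER BY (1 rows):
orders.rank | sum_qty
1 | 6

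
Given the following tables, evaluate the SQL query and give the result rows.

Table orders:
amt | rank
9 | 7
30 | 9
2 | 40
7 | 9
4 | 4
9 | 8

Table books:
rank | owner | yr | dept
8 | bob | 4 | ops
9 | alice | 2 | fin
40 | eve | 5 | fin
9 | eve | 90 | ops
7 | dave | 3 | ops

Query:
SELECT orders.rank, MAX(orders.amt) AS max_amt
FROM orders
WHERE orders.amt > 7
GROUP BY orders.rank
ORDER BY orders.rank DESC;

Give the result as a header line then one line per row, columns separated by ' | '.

== RESULT ==
orders.rank | max_amt
9 | 30
8 | 9
7 | 9

Derivation:
After WHERE (3 rows):
orders.amt | orders.rank
9 | 7
30 | 9
9 | 8
After GROUP BY (3 rows):
orders.rank | max_amt
7 | 9
9 | 30
8 | 9
After ORDER BY (3 rows):
orders.rank | max_amt
9 | 30
8 | 9
7 | 9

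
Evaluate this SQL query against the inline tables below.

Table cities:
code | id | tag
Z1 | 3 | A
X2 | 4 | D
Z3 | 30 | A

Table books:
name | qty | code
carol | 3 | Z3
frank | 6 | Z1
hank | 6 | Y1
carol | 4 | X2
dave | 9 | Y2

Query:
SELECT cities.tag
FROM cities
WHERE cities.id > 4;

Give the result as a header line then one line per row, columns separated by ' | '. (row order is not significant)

After WHERE (1 rows):
cities.code | cities.id | cities.tag
Z3 | 30 | A
After SELECT (1 rows):
cities.tag
A

== RESULT ==
cities.tag
A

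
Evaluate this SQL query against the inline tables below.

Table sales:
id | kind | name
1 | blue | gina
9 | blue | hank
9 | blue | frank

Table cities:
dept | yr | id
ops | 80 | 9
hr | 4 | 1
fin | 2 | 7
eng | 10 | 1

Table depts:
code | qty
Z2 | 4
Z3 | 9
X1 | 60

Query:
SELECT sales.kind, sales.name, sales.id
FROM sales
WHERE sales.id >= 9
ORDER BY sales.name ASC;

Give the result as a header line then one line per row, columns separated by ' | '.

== RESULT ==
sales.kind | sales.name | sales.id
blue | frank | 9
blue | hank | 9

Derivation:
After WHERE (2 rows):
sales.id | sales.kind | sales.name
9 | blue | hank
9 | blue | frank
After SELECT (2 rows):
sales.kind | sales.name | sales.id
blue | hank | 9
blue | frank | 9
After ORDER BY (2 rows):
sales.kind | sales.name | sales.id
blue | frank | 9
blue | hank | 9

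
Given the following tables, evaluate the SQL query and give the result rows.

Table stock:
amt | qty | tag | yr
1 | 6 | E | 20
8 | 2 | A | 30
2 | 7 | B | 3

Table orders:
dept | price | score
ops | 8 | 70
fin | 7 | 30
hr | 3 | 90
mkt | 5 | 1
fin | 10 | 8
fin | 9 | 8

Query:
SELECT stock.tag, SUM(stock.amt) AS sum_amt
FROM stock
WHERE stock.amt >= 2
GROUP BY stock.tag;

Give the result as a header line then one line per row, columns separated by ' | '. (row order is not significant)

== RESULT ==
stock.tag | sum_amt
A | 8
B | 2

Derivation:
After WHERE (2 rows):
stock.amt | stock.qty | stock.tag | stock.yr
8 | 2 | A | 30
2 | 7 | B | 3
After GROUP BY (2 rows):
stock.tag | sum_amt
A | 8
B | 2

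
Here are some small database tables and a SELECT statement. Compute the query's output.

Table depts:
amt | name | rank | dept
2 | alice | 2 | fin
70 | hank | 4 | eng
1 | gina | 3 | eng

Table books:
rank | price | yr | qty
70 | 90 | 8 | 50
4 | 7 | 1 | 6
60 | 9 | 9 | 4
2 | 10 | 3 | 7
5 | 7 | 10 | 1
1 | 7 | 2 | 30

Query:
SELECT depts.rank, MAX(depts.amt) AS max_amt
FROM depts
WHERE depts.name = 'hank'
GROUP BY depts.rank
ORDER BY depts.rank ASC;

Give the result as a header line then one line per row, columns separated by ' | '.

== RESULT ==
depts.rank | max_amt
4 | 70

Derivation:
After WHERE (1 rows):
depts.amt | depts.name | depts.rank | depts.dept
70 | hank | 4 | eng
After GROUP BY (1 rows):
depts.rank | max_amt
4 | 70
After ORDER BY (1 rows):
depts.rank | max_amt
4 | 70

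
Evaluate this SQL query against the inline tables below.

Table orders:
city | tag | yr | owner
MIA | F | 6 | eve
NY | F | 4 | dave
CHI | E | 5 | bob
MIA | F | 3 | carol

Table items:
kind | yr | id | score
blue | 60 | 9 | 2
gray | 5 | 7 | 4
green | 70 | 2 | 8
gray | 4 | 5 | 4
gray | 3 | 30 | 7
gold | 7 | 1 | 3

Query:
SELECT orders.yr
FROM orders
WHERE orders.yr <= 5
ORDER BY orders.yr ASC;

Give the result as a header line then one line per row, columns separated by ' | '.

After WHERE (3 rows):
orders.city | orders.tag | orders.yr | orders.owner
NY | F | 4 | dave
CHI | E | 5 | bob
MIA | F | 3 | carol
After SELECT (3 rows):
orders.yr
4
5
3
After ORDER BY (3 rows):
orders.yr
3
4
5

== RESULT ==
orders.yr
3
4
5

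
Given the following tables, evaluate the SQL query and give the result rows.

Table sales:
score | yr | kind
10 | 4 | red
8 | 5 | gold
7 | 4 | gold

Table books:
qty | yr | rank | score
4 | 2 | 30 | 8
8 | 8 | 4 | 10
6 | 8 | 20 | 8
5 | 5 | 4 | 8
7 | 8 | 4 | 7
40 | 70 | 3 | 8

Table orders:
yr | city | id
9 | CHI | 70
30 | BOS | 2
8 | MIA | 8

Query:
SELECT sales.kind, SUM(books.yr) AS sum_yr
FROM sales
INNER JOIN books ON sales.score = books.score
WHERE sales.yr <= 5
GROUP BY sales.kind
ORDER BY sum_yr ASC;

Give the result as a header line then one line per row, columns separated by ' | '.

== RESULT ==
sales.kind | sum_yr
red | 8
gold | 93

Derivation:
After JOIN books (6 rows):
sales.score | sales.yr | sales.kind | books.qty | books.yr | books.rank | books.score
10 | 4 | red | 8 | 8 | 4 | 10
8 | 5 | gold | 4 | 2 | 30 | 8
8 | 5 | gold | 6 | 8 | 20 | 8
8 | 5 | gold | 5 | 5 | 4 | 8
8 | 5 | gold | 40 | 70 | 3 | 8
7 | 4 | gold | 7 | 8 | 4 | 7
After WHERE (6 rows):
sales.score | sales.yr | sales.kind | books.qty | books.yr | books.rank | books.score
10 | 4 | red | 8 | 8 | 4 | 10
8 | 5 | gold | 4 | 2 | 30 | 8
8 | 5 | gold | 6 | 8 | 20 | 8
8 | 5 | gold | 5 | 5 | 4 | 8
8 | 5 | gold | 40 | 70 | 3 | 8
7 | 4 | gold | 7 | 8 | 4 | 7
After GROUP BY (2 rows):
sales.kind | sum_yr
red | 8
gold | 93
After ORDER BY (2 rows):
sales.kind | sum_yr
red | 8
gold | 93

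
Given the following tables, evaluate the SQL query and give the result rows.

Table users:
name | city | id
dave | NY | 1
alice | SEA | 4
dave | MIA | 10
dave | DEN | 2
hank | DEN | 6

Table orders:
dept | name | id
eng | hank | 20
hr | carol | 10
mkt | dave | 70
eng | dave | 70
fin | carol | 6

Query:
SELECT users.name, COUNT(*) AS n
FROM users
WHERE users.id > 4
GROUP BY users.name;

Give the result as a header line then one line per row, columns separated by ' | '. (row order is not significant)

After WHERE (2 rows):
users.name | users.city | users.id
dave | MIA | 10
hank | DEN | 6
After GROUP BY (2 rows):
users.name | n
dave | 1
hank | 1

== RESULT ==
users.name | n
dave | 1
hank | 1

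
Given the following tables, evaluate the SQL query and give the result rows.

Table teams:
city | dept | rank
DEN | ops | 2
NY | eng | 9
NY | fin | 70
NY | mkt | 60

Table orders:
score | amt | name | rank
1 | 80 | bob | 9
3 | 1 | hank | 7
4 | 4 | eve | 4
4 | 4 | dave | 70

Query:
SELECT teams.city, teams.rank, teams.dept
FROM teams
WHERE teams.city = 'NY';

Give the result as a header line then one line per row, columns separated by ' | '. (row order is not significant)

== RESULT ==
teams.city | teams.rank | teams.dept
NY | 9 | eng
NY | 70 | fin
NY | 60 | mkt

Derivation:
After WHERE (3 rows):
teams.city | teams.dept | teams.rank
NY | eng | 9
NY | fin | 70
NY | mkt | 60
After SELECT (3 rows):
teams.city | teams.rank | teams.dept
NY | 9 | eng
NY | 70 | fin
NY | 60 | mkt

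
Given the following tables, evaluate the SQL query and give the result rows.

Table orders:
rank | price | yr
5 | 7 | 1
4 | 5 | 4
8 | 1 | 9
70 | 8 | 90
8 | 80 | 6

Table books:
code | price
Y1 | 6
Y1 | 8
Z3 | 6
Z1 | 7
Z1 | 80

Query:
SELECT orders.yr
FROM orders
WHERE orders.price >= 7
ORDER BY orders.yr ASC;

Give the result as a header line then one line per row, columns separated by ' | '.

After WHERE (3 rows):
orders.rank | orders.price | orders.yr
5 | 7 | 1
70 | 8 | 90
8 | 80 | 6
After SELECT (3 rows):
orders.yr
1
90
6
After ORDER BY (3 rows):
orders.yr
1
6
90

== RESULT ==
orders.yr
1
6
90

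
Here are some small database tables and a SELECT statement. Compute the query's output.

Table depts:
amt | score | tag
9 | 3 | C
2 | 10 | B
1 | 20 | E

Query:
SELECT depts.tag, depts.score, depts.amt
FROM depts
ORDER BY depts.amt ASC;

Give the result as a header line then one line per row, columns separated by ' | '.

After SELECT (3 rows):
depts.tag | depts.score | depts.amt
C | 3 | 9
B | 10 | 2
E | 20 | 1
After ORDER BY (3 rows):
depts.tag | depts.score | depts.amt
E | 20 | 1
B | 10 | 2
C | 3 | 9

== RESULT ==
depts.tag | depts.score | depts.amt
E | 20 | 1
B | 10 | 2
C | 3 | 9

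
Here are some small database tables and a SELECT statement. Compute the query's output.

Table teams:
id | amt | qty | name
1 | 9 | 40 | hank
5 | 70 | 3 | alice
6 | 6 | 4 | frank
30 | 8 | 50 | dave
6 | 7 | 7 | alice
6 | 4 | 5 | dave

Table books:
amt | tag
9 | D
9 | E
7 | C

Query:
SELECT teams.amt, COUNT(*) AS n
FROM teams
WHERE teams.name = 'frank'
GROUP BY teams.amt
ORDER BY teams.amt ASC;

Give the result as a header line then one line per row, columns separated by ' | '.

After WHERE (1 rows):
teams.id | teams.amt | teams.qty | teams.name
6 | 6 | 4 | frank
After GROUP BY (1 rows):
teams.amt | n
6 | 1
After ORDER BY (1 rows):
teams.amt | n
6 | 1

== RESULT ==
teams.amt | n
6 | 1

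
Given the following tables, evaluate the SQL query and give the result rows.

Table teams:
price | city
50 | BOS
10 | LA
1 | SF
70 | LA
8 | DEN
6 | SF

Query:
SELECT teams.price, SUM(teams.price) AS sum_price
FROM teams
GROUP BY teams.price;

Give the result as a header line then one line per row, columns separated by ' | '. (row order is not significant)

== RESULT ==
teams.price | sum_price
50 | 50
10 | 10
1 | 1
70 | 70
8 | 8
6 | 6

Derivation:
After GROUP BY (6 rows):
teams.price | sum_price
50 | 50
10 | 10
1 | 1
70 | 70
8 | 8
6 | 6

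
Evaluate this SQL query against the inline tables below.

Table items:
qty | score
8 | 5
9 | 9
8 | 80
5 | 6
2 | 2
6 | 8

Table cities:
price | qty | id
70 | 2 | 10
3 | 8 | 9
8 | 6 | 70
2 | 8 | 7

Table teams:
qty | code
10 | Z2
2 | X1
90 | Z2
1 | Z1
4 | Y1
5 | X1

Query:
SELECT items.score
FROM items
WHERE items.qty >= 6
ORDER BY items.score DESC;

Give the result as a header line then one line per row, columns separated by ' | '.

After WHERE (4 rows):
items.qty | items.score
8 | 5
9 | 9
8 | 80
6 | 8
After SELECT (4 rows):
items.score
5
9
80
8
After ORDER BY (4 rows):
items.score
80
9
8
5

== RESULT ==
items.score
80
9
8
5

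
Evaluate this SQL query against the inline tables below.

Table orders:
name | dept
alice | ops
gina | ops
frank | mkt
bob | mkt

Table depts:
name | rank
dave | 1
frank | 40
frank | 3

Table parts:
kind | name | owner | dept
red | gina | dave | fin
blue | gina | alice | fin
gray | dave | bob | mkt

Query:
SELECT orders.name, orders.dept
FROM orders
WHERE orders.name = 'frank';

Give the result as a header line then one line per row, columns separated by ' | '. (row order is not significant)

== RESULT ==
orders.name | orders.dept
frank | mkt

Derivation:
After WHERE (1 rows):
orders.name | orders.dept
frank | mkt
After SELECT (1 rows):
orders.name | orders.dept
frank | mkt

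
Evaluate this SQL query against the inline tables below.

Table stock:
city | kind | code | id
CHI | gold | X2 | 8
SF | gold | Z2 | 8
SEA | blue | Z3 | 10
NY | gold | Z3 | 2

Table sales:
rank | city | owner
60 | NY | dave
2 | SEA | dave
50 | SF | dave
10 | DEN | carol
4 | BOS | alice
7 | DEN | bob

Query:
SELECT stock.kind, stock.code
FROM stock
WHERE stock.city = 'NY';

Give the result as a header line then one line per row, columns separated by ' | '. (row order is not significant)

After WHERE (1 rows):
stock.city | stock.kind | stock.code | stock.id
NY | gold | Z3 | 2
After SELECT (1 rows):
stock.kind | stock.code
gold | Z3

== RESULT ==
stock.kind | stock.code
gold | Z3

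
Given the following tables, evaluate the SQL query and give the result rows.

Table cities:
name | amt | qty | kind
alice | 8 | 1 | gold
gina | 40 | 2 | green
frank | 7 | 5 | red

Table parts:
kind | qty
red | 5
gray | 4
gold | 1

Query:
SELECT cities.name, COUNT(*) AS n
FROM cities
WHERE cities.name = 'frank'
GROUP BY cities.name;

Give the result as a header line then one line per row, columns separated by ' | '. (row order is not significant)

After WHERE (1 rows):
cities.name | cities.amt | cities.qty | cities.kind
frank | 7 | 5 | red
After GROUP BY (1 rows):
cities.name | n
frank | 1

== RESULT ==
cities.name | n
frank | 1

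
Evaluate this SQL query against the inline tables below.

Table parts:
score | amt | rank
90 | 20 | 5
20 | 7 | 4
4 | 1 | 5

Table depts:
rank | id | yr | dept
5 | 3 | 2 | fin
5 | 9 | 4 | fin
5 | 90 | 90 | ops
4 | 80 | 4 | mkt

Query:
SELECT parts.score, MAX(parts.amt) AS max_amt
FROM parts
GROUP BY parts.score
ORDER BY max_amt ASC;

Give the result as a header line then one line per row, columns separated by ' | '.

After GROUP BY (3 rows):
parts.score | max_amt
90 | 20
20 | 7
4 | 1
After ORDER BY (3 rows):
parts.score | max_amt
4 | 1
20 | 7
90 | 20

== RESULT ==
parts.score | max_amt
4 | 1
20 | 7
90 | 20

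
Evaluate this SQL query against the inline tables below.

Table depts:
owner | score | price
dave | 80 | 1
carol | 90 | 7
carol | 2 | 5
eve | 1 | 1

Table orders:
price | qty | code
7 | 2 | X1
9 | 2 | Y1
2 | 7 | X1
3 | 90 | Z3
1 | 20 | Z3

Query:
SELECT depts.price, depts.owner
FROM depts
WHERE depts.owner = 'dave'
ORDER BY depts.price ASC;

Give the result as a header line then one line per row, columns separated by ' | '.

== RESULT ==
depts.price | depts.owner
1 | dave

Derivation:
After WHERE (1 rows):
depts.owner | depts.score | depts.price
dave | 80 | 1
After SELECT (1 rows):
depts.price | depts.owner
1 | dave
After ORDER BY (1 rows):
depts.price | depts.owner
1 | dave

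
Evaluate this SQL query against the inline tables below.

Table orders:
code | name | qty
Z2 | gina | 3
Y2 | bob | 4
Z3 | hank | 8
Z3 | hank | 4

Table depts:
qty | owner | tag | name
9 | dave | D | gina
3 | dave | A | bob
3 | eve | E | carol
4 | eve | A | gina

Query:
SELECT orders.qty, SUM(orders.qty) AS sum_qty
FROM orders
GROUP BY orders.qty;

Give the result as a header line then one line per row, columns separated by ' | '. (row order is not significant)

After GROUP BY (3 rows):
orders.qty | sum_qty
3 | 3
4 | 8
8 | 8

== RESULT ==
orders.qty | sum_qty
3 | 3
4 | 8
8 | 8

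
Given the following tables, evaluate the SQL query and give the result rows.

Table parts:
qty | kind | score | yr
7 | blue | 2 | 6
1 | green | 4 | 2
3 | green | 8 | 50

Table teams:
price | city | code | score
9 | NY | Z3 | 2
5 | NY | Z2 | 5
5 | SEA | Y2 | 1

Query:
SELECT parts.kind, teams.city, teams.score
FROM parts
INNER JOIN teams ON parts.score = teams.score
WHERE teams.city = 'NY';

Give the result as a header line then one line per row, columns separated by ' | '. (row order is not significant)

== RESULT ==
parts.kind | teams.city | teams.score
blue | NY | 2

Derivation:
After JOIN teams (1 rows):
parts.qty | parts.kind | parts.score | parts.yr | teams.price | teams.city | teams.code | teams.score
7 | blue | 2 | 6 | 9 | NY | Z3 | 2
After WHERE (1 rows):
parts.qty | parts.kind | parts.score | parts.yr | teams.price | teams.city | teams.code | teams.score
7 | blue | 2 | 6 | 9 | NY | Z3 | 2
After SELECT (1 rows):
parts.kind | teams.city | teams.score
blue | NY | 2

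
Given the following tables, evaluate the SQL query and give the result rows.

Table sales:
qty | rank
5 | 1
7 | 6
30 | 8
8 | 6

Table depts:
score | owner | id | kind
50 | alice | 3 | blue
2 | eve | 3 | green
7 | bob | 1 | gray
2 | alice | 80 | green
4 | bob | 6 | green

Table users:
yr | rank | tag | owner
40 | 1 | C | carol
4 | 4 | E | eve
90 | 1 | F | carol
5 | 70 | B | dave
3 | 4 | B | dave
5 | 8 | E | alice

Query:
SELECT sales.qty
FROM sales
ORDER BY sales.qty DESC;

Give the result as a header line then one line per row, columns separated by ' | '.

After SELECT (4 rows):
sales.qty
5
7
30
8
After ORDER BY (4 rows):
sales.qty
30
8
7
5

== RESULT ==
sales.qty
30
8
7
5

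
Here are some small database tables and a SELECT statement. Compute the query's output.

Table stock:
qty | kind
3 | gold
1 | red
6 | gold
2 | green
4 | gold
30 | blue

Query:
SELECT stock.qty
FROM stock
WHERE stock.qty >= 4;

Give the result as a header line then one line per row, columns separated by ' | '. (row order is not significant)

== RESULT ==
stock.qty
6
4
30

Derivation:
After WHERE (3 rows):
stock.qty | stock.kind
6 | gold
4 | gold
30 | blue
After SELECT (3 rows):
stock.qty
6
4
30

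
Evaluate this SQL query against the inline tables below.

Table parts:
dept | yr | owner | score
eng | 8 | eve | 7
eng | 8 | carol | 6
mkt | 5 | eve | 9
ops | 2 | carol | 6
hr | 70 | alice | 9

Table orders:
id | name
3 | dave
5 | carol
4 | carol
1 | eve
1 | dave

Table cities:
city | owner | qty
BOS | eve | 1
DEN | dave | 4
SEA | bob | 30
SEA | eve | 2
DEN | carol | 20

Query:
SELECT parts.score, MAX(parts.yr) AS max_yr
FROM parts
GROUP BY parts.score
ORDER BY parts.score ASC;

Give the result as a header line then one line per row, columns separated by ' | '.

== RESULT ==
parts.score | max_yr
6 | 8
7 | 8
9 | 70

Derivation:
After GROUP BY (3 rows):
parts.score | max_yr
7 | 8
6 | 8
9 | 70
After ORDER BY (3 rows):
parts.score | max_yr
6 | 8
7 | 8
9 | 70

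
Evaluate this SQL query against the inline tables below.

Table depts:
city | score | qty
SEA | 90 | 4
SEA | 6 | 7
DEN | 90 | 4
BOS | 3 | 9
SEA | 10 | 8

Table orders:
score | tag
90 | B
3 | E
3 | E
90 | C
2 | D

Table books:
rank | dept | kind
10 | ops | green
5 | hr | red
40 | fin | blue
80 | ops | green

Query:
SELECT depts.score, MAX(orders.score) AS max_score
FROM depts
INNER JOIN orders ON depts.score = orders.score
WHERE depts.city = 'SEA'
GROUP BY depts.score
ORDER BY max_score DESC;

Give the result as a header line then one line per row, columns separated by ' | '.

== RESULT ==
depts.score | max_score
90 | 90

Derivation:
After JOIN orders (6 rows):
depts.city | depts.score | depts.qty | orders.score | orders.tag
SEA | 90 | 4 | 90 | B
SEA | 90 | 4 | 90 | C
DEN | 90 | 4 | 90 | B
DEN | 90 | 4 | 90 | C
BOS | 3 | 9 | 3 | E
BOS | 3 | 9 | 3 | E
After WHERE (2 rows):
depts.city | depts.score | depts.qty | orders.score | orders.tag
SEA | 90 | 4 | 90 | B
SEA | 90 | 4 | 90 | C
After GROUP BY (1 rows):
depts.score | max_score
90 | 90
After ORDER BY (1 rows):
depts.score | max_score
90 | 90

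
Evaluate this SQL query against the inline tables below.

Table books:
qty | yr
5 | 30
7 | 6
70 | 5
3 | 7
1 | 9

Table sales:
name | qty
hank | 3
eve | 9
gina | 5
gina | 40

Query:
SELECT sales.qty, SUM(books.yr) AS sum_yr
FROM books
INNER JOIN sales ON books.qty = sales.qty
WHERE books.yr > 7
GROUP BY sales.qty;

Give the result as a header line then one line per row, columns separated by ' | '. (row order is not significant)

== RESULT ==
sales.qty | sum_yr
5 | 30

Derivation:
After JOIN sales (2 rows):
books.qty | books.yr | sales.name | sales.qty
5 | 30 | gina | 5
3 | 7 | hank | 3
After WHERE (1 rows):
books.qty | books.yr | sales.name | sales.qty
5 | 30 | gina | 5
After GROUP BY (1 rows):
sales.qty | sum_yr
5 | 30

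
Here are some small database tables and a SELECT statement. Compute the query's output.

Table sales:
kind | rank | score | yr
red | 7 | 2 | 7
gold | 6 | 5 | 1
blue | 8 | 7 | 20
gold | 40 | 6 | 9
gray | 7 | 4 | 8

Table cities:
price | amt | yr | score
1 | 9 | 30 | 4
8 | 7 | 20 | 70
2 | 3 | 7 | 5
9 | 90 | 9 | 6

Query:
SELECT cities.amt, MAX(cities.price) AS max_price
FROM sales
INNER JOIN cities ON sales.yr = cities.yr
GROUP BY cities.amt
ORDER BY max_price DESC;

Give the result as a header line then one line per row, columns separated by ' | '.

== RESULT ==
cities.amt | max_price
90 | 9
7 | 8
3 | 2

Derivation:
After JOIN cities (3 rows):
sales.kind | sales.rank | sales.score | sales.yr | cities.price | cities.amt | cities.yr | cities.score
red | 7 | 2 | 7 | 2 | 3 | 7 | 5
blue | 8 | 7 | 20 | 8 | 7 | 20 | 70
gold | 40 | 6 | 9 | 9 | 90 | 9 | 6
After GROUP BY (3 rows):
cities.amt | max_price
3 | 2
7 | 8
90 | 9
After ORDER BY (3 rows):
cities.amt | max_price
90 | 9
7 | 8
3 | 2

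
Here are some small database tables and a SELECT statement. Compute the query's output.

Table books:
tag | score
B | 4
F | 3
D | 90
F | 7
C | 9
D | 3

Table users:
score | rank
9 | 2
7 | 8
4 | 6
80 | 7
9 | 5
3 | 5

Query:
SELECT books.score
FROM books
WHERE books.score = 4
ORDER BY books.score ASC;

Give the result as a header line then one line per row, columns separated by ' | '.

After WHERE (1 rows):
books.tag | books.score
B | 4
After SELECT (1 rows):
books.score
4
After ORDER BY (1 rows):
books.score
4

== RESULT ==
books.score
4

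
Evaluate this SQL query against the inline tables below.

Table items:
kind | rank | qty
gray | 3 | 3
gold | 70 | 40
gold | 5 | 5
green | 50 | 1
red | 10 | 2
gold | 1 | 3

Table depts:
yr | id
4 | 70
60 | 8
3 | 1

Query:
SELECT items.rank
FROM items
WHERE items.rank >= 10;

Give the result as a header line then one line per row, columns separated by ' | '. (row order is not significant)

== RESULT ==
items.rank
70
50
10

Derivation:
After WHERE (3 rows):
items.kind | items.rank | items.qty
gold | 70 | 40
green | 50 | 1
red | 10 | 2
After SELECT (3 rows):
items.rank
70
50
10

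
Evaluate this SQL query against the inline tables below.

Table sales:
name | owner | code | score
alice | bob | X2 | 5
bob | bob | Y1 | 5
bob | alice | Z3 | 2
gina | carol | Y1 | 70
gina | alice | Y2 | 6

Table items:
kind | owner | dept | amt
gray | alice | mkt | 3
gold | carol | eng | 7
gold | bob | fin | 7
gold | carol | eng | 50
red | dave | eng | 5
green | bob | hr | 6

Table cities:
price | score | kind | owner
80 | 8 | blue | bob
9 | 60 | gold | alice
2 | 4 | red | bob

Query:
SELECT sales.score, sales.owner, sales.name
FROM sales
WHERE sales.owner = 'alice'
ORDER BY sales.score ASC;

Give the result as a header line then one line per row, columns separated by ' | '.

== RESULT ==
sales.score | sales.owner | sales.name
2 | alice | bob
6 | alice | gina

Derivation:
After WHERE (2 rows):
sales.name | sales.owner | sales.code | sales.score
bob | alice | Z3 | 2
gina | alice | Y2 | 6
After SELECT (2 rows):
sales.score | sales.owner | sales.name
2 | alice | bob
6 | alice | gina
After ORDER BY (2 rows):
sales.score | sales.owner | sales.name
2 | alice | bob
6 | alice | gina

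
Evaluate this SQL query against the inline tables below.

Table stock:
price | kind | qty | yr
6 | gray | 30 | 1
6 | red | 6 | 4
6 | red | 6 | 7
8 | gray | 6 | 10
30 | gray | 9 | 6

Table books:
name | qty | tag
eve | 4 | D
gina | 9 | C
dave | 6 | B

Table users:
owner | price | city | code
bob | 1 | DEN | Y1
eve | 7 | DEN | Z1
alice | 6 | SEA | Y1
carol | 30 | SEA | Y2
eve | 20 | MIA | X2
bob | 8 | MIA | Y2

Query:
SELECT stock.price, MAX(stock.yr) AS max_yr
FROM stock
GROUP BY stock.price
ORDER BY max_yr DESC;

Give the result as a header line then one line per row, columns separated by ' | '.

After GROUP BY (3 rows):
stock.price | max_yr
6 | 7
8 | 10
30 | 6
After ORDER BY (3 rows):
stock.price | max_yr
8 | 10
6 | 7
30 | 6

== RESULT ==
stock.price | max_yr
8 | 10
6 | 7
30 | 6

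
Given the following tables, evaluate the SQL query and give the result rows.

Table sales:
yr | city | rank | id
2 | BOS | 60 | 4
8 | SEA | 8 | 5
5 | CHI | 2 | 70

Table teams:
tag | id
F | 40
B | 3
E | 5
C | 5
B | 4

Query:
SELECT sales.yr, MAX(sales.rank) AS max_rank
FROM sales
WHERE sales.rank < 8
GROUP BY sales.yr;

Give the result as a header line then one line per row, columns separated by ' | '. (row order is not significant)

== RESULT ==
sales.yr | max_rank
5 | 2

Derivation:
After WHERE (1 rows):
sales.yr | sales.city | sales.rank | sales.id
5 | CHI | 2 | 70
After GROUP BY (1 rows):
sales.yr | max_rank
5 | 2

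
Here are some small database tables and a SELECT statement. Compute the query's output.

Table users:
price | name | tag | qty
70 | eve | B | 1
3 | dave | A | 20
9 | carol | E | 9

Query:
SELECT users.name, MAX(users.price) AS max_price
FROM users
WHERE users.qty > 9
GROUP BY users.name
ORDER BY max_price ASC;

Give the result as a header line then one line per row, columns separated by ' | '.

== RESULT ==
users.name | max_price
dave | 3

Derivation:
After WHERE (1 rows):
users.price | users.name | users.tag | users.qty
3 | dave | A | 20
After GROUP BY (1 rows):
users.name | max_price
dave | 3
After ORDER BY (1 rows):
users.name | max_price
dave | 3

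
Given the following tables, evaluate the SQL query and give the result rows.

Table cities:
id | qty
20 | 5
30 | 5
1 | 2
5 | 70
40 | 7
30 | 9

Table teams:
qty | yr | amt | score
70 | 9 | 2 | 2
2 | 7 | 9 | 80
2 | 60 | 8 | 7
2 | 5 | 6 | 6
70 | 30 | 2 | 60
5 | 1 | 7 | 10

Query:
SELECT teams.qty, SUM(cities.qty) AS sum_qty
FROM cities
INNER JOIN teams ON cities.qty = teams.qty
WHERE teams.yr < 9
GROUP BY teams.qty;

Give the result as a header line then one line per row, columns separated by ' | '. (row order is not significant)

After JOIN teams (7 rows):
cities.id | cities.qty | teams.qty | teams.yr | teams.amt | teams.score
20 | 5 | 5 | 1 | 7 | 10
30 | 5 | 5 | 1 | 7 | 10
1 | 2 | 2 | 7 | 9 | 80
1 | 2 | 2 | 60 | 8 | 7
1 | 2 | 2 | 5 | 6 | 6
5 | 70 | 70 | 9 | 2 | 2
5 | 70 | 70 | 30 | 2 | 60
After WHERE (4 rows):
cities.id | cities.qty | teams.qty | teams.yr | teams.amt | teams.score
20 | 5 | 5 | 1 | 7 | 10
30 | 5 | 5 | 1 | 7 | 10
1 | 2 | 2 | 7 | 9 | 80
1 | 2 | 2 | 5 | 6 | 6
After GROUP BY (2 rows):
teams.qty | sum_qty
5 | 10
2 | 4

== RESULT ==
teams.qty | sum_qty
5 | 10
2 | 4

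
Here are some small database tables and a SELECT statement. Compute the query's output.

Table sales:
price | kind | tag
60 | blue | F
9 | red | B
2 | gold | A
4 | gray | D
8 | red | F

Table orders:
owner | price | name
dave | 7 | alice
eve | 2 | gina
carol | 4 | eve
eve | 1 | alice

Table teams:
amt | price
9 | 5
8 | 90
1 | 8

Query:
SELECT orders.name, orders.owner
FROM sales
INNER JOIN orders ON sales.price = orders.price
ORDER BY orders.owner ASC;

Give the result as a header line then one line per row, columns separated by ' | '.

== RESULT ==
orders.name | orders.owner
eve | carol
gina | eve

Derivation:
After JOIN orders (2 rows):
sales.price | sales.kind | sales.tag | orders.owner | orders.price | orders.name
2 | gold | A | eve | 2 | gina
4 | gray | D | carol | 4 | eve
After SELECT (2 rows):
orders.name | orders.owner
gina | eve
eve | carol
After ORDER BY (2 rows):
orders.name | orders.owner
eve | carol
gina | eve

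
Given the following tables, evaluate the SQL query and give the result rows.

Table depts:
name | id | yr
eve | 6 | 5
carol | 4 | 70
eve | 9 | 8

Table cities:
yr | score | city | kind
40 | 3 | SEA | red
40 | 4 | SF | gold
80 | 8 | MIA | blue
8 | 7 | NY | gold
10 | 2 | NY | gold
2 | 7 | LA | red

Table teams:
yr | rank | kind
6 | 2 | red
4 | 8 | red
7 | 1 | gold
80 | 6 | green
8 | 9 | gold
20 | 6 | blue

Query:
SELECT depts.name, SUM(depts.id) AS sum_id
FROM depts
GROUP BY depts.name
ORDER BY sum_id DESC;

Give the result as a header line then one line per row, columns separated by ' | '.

== RESULT ==
depts.name | sum_id
eve | 15
carol | 4

Derivation:
After GROUP BY (2 rows):
depts.name | sum_id
eve | 15
carol | 4
After ORDER BY (2 rows):
depts.name | sum_id
eve | 15
carol | 4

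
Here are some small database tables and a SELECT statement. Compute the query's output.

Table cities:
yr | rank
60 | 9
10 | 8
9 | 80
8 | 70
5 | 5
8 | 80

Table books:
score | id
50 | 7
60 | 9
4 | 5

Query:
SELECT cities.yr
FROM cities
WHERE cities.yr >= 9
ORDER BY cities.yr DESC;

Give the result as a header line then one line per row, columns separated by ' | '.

== RESULT ==
cities.yr
60
10
9

Derivation:
After WHERE (3 rows):
cities.yr | cities.rank
60 | 9
10 | 8
9 | 80
After SELECT (3 rows):
cities.yr
60
10
9
After ORDER BY (3 rows):
cities.yr
60
10
9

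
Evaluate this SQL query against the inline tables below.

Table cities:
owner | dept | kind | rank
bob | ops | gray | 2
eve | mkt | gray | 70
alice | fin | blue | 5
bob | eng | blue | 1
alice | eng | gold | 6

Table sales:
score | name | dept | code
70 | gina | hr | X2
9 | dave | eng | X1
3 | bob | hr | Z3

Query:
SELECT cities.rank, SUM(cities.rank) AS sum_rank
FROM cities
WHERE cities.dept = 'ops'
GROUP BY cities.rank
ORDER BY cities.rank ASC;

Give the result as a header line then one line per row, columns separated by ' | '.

== RESULT ==
cities.rank | sum_rank
2 | 2

Derivation:
After WHERE (1 rows):
cities.owner | cities.dept | cities.kind | cities.rank
bob | ops | gray | 2
After GROUP BY (1 rows):
cities.rank | sum_rank
2 | 2
After ORDER BY (1 rows):
cities.rank | sum_rank
2 | 2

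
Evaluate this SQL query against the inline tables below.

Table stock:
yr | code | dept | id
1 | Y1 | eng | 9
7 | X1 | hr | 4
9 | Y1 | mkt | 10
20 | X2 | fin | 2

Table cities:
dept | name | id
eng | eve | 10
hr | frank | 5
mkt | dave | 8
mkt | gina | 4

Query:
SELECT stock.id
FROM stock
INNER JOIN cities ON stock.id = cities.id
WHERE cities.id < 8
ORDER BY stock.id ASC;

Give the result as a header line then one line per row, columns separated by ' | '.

== RESULT ==
stock.id
4

Derivation:
After JOIN cities (2 rows):
stock.yr | stock.code | stock.dept | stock.id | cities.dept | cities.name | cities.id
7 | X1 | hr | 4 | mkt | gina | 4
9 | Y1 | mkt | 10 | eng | eve | 10
After WHERE (1 rows):
stock.yr | stock.code | stock.dept | stock.id | cities.dept | cities.name | cities.id
7 | X1 | hr | 4 | mkt | gina | 4
After SELECT (1 rows):
stock.id
4
After ORDER BY (1 rows):
stock.id
4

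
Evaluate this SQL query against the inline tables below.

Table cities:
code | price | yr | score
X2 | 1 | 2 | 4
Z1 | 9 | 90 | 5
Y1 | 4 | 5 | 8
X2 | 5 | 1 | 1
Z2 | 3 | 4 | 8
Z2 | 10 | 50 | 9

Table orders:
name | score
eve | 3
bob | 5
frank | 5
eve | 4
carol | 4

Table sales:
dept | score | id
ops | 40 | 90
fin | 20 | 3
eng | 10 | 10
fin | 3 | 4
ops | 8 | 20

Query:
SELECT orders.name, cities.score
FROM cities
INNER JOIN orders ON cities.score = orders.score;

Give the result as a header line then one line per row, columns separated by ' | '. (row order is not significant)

After JOIN orders (4 rows):
cities.code | cities.price | cities.yr | cities.score | orders.name | orders.score
X2 | 1 | 2 | 4 | eve | 4
X2 | 1 | 2 | 4 | carol | 4
Z1 | 9 | 90 | 5 | bob | 5
Z1 | 9 | 90 | 5 | frank | 5
After SELECT (4 rows):
orders.name | cities.score
eve | 4
carol | 4
bob | 5
frank | 5

== RESULT ==
orders.name | cities.score
eve | 4
carol | 4
bob | 5
frank | 5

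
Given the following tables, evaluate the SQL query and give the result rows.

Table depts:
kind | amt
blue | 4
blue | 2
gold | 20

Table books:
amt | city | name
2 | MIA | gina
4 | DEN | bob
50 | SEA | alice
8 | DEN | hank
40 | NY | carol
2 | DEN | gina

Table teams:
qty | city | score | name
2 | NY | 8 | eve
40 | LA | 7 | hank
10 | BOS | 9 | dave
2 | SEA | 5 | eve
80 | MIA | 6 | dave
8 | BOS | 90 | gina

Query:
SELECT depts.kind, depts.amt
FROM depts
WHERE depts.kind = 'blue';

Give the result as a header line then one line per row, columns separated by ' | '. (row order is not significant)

== RESULT ==
depts.kind | depts.amt
blue | 4
blue | 2

Derivation:
After WHERE (2 rows):
depts.kind | depts.amt
blue | 4
blue | 2
After SELECT (2 rows):
depts.kind | depts.amt
blue | 4
blue | 2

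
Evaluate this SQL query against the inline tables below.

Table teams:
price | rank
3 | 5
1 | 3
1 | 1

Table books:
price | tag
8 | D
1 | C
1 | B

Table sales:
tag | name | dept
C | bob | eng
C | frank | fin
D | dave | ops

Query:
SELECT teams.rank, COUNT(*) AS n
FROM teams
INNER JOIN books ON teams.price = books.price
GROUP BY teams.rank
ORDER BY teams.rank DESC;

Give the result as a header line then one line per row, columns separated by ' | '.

After JOIN books (4 rows):
teams.price | teams.rank | books.price | books.tag
1 | 3 | 1 | C
1 | 3 | 1 | B
1 | 1 | 1 | C
1 | 1 | 1 | B
After GROUP BY (2 rows):
teams.rank | n
3 | 2
1 | 2
After ORDER BY (2 rows):
teams.rank | n
3 | 2
1 | 2

== RESULT ==
teams.rank | n
3 | 2
1 | 2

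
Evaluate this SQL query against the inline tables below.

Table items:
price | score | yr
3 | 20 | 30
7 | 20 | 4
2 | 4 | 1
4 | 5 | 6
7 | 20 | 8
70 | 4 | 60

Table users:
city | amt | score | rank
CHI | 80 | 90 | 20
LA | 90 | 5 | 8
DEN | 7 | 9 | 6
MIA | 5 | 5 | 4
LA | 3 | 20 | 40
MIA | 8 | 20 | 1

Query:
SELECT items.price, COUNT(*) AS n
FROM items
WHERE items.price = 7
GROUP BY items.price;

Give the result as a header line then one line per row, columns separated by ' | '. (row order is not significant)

== RESULT ==
items.price | n
7 | 2

Derivation:
After WHERE (2 rows):
items.price | items.score | items.yr
7 | 20 | 4
7 | 20 | 8
After GROUP BY (1 rows):
items.price | n
7 | 2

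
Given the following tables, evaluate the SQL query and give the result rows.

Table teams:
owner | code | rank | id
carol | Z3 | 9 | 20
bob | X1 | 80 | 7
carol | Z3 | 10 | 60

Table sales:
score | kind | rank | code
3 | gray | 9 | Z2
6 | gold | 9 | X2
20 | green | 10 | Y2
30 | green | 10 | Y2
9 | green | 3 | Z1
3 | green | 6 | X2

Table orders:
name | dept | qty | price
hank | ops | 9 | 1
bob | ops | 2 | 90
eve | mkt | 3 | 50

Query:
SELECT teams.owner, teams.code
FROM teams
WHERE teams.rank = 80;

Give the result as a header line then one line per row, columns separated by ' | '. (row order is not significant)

== RESULT ==
teams.owner | teams.code
bob | X1

Derivation:
After WHERE (1 rows):
teams.owner | teams.code | teams.rank | teams.id
bob | X1 | 80 | 7
After SELECT (1 rows):
teams.owner | teams.code
bob | X1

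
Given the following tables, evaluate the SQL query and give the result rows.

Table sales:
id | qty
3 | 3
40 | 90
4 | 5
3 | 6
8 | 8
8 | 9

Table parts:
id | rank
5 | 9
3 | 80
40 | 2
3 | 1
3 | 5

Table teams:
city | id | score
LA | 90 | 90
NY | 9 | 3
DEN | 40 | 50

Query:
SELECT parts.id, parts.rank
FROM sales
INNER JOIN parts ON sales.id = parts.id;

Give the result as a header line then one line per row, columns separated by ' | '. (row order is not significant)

After JOIN parts (7 rows):
sales.id | sales.qty | parts.id | parts.rank
3 | 3 | 3 | 80
3 | 3 | 3 | 1
3 | 3 | 3 | 5
40 | 90 | 40 | 2
3 | 6 | 3 | 80
3 | 6 | 3 | 1
3 | 6 | 3 | 5
After SELECT (7 rows):
parts.id | parts.rank
3 | 80
3 | 1
3 | 5
40 | 2
3 | 80
3 | 1
3 | 5

== RESULT ==
parts.id | parts.rank
3 | 80
3 | 1
3 | 5
40 | 2
3 | 80
3 | 1
3 | 5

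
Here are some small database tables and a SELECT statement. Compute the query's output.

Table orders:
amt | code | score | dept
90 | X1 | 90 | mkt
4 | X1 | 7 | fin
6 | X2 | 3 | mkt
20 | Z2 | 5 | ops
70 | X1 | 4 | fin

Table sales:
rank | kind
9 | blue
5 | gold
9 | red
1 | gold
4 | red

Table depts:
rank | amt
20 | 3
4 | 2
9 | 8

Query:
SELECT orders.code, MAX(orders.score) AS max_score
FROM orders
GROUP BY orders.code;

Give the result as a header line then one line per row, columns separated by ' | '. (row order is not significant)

== RESULT ==
orders.code | max_score
X1 | 90
X2 | 3
Z2 | 5

Derivation:
After GROUP BY (3 rows):
orders.code | max_score
X1 | 90
X2 | 3
Z2 | 5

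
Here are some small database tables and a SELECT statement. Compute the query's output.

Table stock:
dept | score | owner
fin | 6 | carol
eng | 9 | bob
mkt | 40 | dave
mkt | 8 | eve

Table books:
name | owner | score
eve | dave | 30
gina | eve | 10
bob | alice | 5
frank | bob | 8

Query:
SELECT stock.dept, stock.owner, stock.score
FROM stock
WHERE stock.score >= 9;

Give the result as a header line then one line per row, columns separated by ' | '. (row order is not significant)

== RESULT ==
stock.dept | stock.owner | stock.score
eng | bob | 9
mkt | dave | 40

Derivation:
After WHERE (2 rows):
stock.dept | stock.score | stock.owner
eng | 9 | bob
mkt | 40 | dave
After SELECT (2 rows):
stock.dept | stock.owner | stock.score
eng | bob | 9
mkt | dave | 40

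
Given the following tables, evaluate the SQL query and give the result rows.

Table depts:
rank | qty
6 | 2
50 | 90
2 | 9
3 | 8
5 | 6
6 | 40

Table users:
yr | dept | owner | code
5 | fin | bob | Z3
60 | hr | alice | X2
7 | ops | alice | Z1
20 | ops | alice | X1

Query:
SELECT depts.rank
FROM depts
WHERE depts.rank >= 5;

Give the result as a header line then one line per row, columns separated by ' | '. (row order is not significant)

After WHERE (4 rows):
depts.rank | depts.qty
6 | 2
50 | 90
5 | 6
6 | 40
After SELECT (4 rows):
depts.rank
6
50
5
6

== RESULT ==
depts.rank
6
50
5
6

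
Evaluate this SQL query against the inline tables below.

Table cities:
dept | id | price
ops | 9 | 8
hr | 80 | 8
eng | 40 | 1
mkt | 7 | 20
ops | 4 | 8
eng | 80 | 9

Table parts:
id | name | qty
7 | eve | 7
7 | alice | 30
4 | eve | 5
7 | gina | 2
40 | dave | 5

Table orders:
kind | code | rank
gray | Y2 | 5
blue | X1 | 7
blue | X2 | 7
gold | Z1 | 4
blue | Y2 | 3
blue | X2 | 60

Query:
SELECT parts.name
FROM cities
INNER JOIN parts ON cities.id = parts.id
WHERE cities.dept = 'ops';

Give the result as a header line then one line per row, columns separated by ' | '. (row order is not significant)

== RESULT ==
parts.name
eve

Derivation:
After JOIN parts (5 rows):
cities.dept | cities.id | cities.price | parts.id | parts.name | parts.qty
eng | 40 | 1 | 40 | dave | 5
mkt | 7 | 20 | 7 | eve | 7
mkt | 7 | 20 | 7 | alice | 30
mkt | 7 | 20 | 7 | gina | 2
ops | 4 | 8 | 4 | eve | 5
After WHERE (1 rows):
cities.dept | cities.id | cities.price | parts.id | parts.name | parts.qty
ops | 4 | 8 | 4 | eve | 5
After SELECT (1 rows):
parts.name
eve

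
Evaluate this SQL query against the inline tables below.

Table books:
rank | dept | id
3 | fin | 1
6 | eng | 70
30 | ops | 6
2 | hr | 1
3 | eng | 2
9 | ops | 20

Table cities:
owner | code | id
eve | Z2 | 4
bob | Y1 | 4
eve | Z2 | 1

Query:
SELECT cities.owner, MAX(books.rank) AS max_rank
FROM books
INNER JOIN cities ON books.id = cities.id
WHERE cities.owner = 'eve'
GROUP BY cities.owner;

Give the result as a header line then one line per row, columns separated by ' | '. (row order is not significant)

== RESULT ==
cities.owner | max_rank
eve | 3

Derivation:
After JOIN cities (2 rows):
books.rank | books.dept | books.id | cities.owner | cities.code | cities.id
3 | fin | 1 | eve | Z2 | 1
2 | hr | 1 | eve | Z2 | 1
After WHERE (2 rows):
books.rank | books.dept | books.id | cities.owner | cities.code | cities.id
3 | fin | 1 | eve | Z2 | 1
2 | hr | 1 | eve | Z2 | 1
After GROUP BY (1 rows):
cities.owner | max_rank
eve | 3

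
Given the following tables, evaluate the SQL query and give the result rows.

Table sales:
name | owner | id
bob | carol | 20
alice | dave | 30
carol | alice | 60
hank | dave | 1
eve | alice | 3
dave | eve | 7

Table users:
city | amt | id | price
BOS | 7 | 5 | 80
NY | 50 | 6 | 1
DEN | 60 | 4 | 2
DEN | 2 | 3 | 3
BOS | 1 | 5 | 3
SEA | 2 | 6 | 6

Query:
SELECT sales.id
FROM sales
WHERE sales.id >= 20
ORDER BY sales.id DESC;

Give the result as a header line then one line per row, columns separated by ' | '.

After WHERE (3 rows):
sales.name | sales.owner | sales.id
bob | carol | 20
alice | dave | 30
carol | alice | 60
After SELECT (3 rows):
sales.id
20
30
60
After ORDER BY (3 rows):
sales.id
60
30
20

== RESULT ==
sales.id
60
30
20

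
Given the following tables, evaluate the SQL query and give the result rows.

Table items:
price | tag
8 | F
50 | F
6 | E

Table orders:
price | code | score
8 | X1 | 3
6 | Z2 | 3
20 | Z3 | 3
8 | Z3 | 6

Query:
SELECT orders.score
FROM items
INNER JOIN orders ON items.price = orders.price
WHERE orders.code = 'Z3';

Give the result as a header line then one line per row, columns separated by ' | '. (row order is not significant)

== RESULT ==
orders.score
6

Derivation:
After JOIN orders (3 rows):
items.price | items.tag | orders.price | orders.code | orders.score
8 | F | 8 | X1 | 3
8 | F | 8 | Z3 | 6
6 | E | 6 | Z2 | 3
After WHERE (1 rows):
items.price | items.tag | orders.price | orders.code | orders.score
8 | F | 8 | Z3 | 6
After SELECT (1 rows):
orders.score
6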